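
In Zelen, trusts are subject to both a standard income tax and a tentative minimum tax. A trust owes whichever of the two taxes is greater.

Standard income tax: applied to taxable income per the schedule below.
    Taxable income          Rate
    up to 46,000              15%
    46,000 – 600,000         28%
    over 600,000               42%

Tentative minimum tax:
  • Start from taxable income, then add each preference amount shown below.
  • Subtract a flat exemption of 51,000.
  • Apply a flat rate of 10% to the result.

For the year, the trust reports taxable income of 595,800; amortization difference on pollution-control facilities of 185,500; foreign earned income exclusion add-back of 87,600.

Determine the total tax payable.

Standard income tax:
  46,000 × 15% = 6,900
  549,800 × 28% = 153,944
  → 160,844

Tentative minimum tax:
  Adjusted income: 595,800 + 185,500 + 87,600 = 868,900
  Less exemption 51,000 → base 817,900
  817,900 × 10% = 81,790

160,844 > 81,790, so the standard income tax governs.

160,844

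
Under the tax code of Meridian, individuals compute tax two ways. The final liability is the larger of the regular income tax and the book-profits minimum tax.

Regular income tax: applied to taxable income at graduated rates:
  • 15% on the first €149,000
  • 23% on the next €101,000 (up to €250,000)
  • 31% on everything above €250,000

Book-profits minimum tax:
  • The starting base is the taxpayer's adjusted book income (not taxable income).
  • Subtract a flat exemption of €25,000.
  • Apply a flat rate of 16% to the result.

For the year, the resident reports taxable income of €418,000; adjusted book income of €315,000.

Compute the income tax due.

€97,660

Regular income tax:
  €149,000 × 15% = €22,350
  €101,000 × 23% = €23,230
  €168,000 × 31% = €52,080
  → €97,660

Book-profits minimum tax:
  Base (adjusted book income): €315,000
  Less exemption €25,000 → base €290,000
  €290,000 × 16% = €46,400

€97,660 > €46,400, so the regular income tax governs.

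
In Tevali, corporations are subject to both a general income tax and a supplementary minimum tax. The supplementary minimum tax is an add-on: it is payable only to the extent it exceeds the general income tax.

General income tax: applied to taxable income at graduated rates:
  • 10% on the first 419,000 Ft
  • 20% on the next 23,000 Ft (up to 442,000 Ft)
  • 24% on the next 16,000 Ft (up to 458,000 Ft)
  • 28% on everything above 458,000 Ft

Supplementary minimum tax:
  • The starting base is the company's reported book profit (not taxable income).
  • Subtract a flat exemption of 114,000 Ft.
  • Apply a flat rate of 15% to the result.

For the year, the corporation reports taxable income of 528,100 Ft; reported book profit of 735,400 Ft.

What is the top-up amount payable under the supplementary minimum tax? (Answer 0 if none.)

23,242 Ft

Supplementary minimum tax:
  Base (reported book profit): 735,400 Ft
  Less exemption 114,000 Ft → base 621,400 Ft
  621,400 Ft × 15% = 93,210 Ft

General income tax:
  419,000 Ft × 10% = 41,900 Ft
  23,000 Ft × 20% = 4,600 Ft
  16,000 Ft × 24% = 3,840 Ft
  70,100 Ft × 28% = 19,628 Ft
  → 69,968 Ft

Excess of supplementary minimum tax over general income tax: 93,210 Ft − 69,968 Ft = 23,242 Ft.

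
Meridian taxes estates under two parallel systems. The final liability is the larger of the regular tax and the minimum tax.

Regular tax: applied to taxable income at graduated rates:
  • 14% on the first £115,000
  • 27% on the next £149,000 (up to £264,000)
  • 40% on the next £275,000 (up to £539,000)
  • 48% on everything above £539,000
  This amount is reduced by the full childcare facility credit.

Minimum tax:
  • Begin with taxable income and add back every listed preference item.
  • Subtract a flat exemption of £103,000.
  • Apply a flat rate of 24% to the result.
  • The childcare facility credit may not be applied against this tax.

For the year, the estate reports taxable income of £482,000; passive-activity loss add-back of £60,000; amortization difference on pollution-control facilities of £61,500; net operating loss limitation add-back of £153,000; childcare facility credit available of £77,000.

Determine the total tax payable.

Minimum tax:
  Adjusted income: £482,000 + £60,000 + £61,500 + £153,000 = £756,500
  Less exemption £103,000 → base £653,500
  £653,500 × 24% = £156,840

Regular tax:
  £115,000 × 14% = £16,100
  £149,000 × 27% = £40,230
  £218,000 × 40% = £87,200
  → £143,530
  Less childcare facility credit £77,000 → £66,530

£156,840 > £66,530, so the minimum tax is the binding amount.

£156,840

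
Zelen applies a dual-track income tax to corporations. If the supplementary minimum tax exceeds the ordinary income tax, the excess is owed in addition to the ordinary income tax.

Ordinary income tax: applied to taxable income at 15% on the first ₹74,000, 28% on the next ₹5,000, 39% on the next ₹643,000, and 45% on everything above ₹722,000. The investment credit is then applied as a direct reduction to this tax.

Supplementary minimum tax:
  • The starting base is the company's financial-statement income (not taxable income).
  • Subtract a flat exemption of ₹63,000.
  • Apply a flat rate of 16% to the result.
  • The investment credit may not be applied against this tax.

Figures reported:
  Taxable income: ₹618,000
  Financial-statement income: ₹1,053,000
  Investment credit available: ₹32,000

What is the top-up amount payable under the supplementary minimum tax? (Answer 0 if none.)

Ordinary income tax:
  ₹74,000 × 15% = ₹11,100
  ₹5,000 × 28% = ₹1,400
  ₹539,000 × 39% = ₹210,210
  → ₹222,710
  Less investment credit ₹32,000 → ₹190,710

Supplementary minimum tax:
  Base (financial-statement income): ₹1,053,000
  Less exemption ₹63,000 → base ₹990,000
  ₹990,000 × 16% = ₹158,400

₹158,400 ≤ ₹190,710, so no add-on is due.

₹0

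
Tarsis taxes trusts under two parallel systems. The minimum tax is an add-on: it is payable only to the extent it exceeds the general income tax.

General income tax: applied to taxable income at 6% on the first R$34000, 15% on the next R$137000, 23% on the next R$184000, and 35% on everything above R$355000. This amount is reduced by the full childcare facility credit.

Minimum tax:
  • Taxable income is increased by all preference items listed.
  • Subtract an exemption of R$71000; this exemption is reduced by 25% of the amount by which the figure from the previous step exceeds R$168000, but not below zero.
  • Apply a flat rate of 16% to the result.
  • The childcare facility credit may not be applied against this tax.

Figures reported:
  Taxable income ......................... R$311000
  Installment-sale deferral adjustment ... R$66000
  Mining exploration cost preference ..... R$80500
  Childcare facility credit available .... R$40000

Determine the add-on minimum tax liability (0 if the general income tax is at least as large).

R$58410

General income tax:
  R$34000 × 6% = R$2040
  R$137000 × 15% = R$20550
  R$140000 × 23% = R$32200
  → R$54790
  Less childcare facility credit R$40000 → R$14790

Minimum tax:
  Adjusted income: R$311000 + R$66000 + R$80500 = R$457500
  Exemption: 25% × (R$457500 − R$168000) = R$72375 ≥ R$71000, so the exemption is fully phased out
  Base: R$457500 − R$0 = R$457500
  R$457500 × 16% = R$73200

Excess of minimum tax over general income tax: R$73200 − R$14790 = R$58410.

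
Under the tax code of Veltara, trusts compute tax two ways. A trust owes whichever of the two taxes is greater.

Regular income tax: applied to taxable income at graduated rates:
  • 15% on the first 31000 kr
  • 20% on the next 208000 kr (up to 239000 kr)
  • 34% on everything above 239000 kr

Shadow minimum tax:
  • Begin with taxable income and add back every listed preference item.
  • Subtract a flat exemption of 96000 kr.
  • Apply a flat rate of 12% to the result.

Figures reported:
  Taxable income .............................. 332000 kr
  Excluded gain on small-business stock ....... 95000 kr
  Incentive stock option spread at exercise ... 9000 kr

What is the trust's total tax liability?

77870 kr

Regular income tax:
  31000 kr × 15% = 4650 kr
  208000 kr × 20% = 41600 kr
  93000 kr × 34% = 31620 kr
  → 77870 kr

Shadow minimum tax:
  Adjusted income: 332000 kr + 95000 kr + 9000 kr = 436000 kr
  Less exemption 96000 kr → base 340000 kr
  340000 kr × 12% = 40800 kr

77870 kr > 40800 kr, so the regular income tax governs.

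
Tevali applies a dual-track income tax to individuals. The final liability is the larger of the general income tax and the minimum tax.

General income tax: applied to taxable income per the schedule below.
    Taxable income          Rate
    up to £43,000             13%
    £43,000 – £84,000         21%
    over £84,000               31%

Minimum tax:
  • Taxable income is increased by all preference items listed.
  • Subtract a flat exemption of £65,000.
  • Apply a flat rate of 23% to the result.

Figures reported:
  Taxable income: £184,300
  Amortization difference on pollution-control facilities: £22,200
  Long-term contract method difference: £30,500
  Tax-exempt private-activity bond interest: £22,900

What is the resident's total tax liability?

General income tax:
  £43,000 × 13% = £5,590
  £41,000 × 21% = £8,610
  £100,300 × 31% = £31,093
  → £45,293

Minimum tax:
  Adjusted income: £184,300 + £22,200 + £30,500 + £22,900 = £259,900
  Less exemption £65,000 → base £194,900
  £194,900 × 23% = £44,827

£45,293 > £44,827, so the general income tax governs.

£45,293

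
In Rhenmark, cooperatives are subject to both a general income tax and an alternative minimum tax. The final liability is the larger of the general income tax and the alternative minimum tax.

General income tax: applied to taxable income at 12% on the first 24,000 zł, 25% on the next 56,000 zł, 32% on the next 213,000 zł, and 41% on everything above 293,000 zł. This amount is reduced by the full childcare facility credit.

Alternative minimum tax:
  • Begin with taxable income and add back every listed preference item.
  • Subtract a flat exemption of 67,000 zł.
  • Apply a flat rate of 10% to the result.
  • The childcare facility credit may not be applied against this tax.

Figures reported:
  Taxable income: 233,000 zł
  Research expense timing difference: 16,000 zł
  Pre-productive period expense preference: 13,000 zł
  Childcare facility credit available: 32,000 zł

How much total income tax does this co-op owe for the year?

Alternative minimum tax:
  Adjusted income: 233,000 zł + 16,000 zł + 13,000 zł = 262,000 zł
  Less exemption 67,000 zł → base 195,000 zł
  195,000 zł × 10% = 19,500 zł

General income tax:
  24,000 zł × 12% = 2,880 zł
  56,000 zł × 25% = 14,000 zł
  153,000 zł × 32% = 48,960 zł
  → 65,840 zł
  Less childcare facility credit 32,000 zł → 33,840 zł

33,840 zł > 19,500 zł, so the general income tax governs.

33,840 zł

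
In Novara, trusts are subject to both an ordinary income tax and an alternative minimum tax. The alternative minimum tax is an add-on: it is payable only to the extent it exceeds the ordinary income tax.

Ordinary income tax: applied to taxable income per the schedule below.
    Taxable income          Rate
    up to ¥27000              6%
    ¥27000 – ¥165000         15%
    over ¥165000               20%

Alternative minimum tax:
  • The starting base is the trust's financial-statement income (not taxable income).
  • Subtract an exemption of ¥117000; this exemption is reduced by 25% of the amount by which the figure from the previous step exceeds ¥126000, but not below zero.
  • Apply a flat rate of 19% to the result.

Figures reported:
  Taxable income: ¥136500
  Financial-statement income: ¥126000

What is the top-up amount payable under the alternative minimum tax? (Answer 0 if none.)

Alternative minimum tax:
  Base (financial-statement income): ¥126000
  Exemption: ¥126000 ≤ ¥126000, so full ¥117000 applies
  Base: ¥126000 − ¥117000 = ¥9000
  ¥9000 × 19% = ¥1710

Ordinary income tax:
  ¥27000 × 6% = ¥1620
  ¥109500 × 15% = ¥16425
  → ¥18045

¥1710 ≤ ¥18045, so no add-on is due.

¥0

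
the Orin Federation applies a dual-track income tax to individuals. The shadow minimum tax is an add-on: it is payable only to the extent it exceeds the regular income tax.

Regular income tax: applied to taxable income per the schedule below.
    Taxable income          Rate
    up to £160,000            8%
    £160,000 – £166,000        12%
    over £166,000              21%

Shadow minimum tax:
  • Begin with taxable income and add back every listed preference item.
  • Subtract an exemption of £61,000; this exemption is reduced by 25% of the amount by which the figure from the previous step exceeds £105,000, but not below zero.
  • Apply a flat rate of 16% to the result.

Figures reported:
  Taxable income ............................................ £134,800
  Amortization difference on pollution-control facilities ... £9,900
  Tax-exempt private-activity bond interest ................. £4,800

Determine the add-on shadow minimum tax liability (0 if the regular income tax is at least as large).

£5,156

Shadow minimum tax:
  Adjusted income: £134,800 + £9,900 + £4,800 = £149,500
  Exemption: £61,000 − 25% × (£149,500 − £105,000) = £61,000 − £11,125 = £49,875
  Base: £149,500 − £49,875 = £99,625
  £99,625 × 16% = £15,940

Regular income tax:
  £134,800 × 8% = £10,784

Excess of shadow minimum tax over regular income tax: £15,940 − £10,784 = £5,156.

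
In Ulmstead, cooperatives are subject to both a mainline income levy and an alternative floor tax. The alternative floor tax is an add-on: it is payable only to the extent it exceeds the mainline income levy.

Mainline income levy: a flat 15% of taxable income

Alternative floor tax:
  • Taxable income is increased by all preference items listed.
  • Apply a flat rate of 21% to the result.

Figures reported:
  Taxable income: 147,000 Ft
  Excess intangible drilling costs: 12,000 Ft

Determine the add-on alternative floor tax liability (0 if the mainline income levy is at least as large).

Mainline income levy:
  147,000 Ft × 15% = 22,050 Ft

Alternative floor tax:
  Adjusted income: 147,000 Ft + 12,000 Ft = 159,000 Ft
  159,000 Ft × 21% = 33,390 Ft

Excess of alternative floor tax over mainline income levy: 33,390 Ft − 22,050 Ft = 11,340 Ft.

11,340 Ft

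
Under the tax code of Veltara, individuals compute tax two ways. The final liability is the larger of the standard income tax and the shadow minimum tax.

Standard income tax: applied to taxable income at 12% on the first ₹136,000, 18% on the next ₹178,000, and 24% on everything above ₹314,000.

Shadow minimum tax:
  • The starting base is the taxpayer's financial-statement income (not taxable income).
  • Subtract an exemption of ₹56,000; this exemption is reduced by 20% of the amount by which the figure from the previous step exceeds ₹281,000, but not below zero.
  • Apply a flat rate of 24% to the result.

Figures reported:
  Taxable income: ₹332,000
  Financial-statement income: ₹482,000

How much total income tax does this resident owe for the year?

Shadow minimum tax:
  Base (financial-statement income): ₹482,000
  Exemption: ₹56,000 − 20% × (₹482,000 − ₹281,000) = ₹56,000 − ₹40,200 = ₹15,800
  Base: ₹482,000 − ₹15,800 = ₹466,200
  ₹466,200 × 24% = ₹111,888

Standard income tax:
  ₹136,000 × 12% = ₹16,320
  ₹178,000 × 18% = ₹32,040
  ₹18,000 × 24% = ₹4,320
  → ₹52,680

₹111,888 > ₹52,680, so the shadow minimum tax is the binding amount.

₹111,888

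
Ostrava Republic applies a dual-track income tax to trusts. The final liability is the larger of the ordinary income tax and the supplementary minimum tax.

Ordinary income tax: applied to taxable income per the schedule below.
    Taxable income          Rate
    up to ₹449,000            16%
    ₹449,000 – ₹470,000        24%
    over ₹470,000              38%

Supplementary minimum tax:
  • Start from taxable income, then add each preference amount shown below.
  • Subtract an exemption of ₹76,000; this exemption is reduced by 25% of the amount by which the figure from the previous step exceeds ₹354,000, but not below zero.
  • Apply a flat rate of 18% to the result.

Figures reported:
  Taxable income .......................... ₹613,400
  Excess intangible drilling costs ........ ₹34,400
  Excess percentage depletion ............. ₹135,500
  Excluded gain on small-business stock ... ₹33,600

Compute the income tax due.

Ordinary income tax:
  ₹449,000 × 16% = ₹71,840
  ₹21,000 × 24% = ₹5,040
  ₹143,400 × 38% = ₹54,492
  → ₹131,372

Supplementary minimum tax:
  Adjusted income: ₹613,400 + ₹34,400 + ₹135,500 + ₹33,600 = ₹816,900
  Exemption: 25% × (₹816,900 − ₹354,000) = ₹115,725 ≥ ₹76,000, so the exemption is fully phased out
  Base: ₹816,900 − ₹0 = ₹816,900
  ₹816,900 × 18% = ₹147,042

₹147,042 > ₹131,372, so the supplementary minimum tax is the binding amount.

₹147,042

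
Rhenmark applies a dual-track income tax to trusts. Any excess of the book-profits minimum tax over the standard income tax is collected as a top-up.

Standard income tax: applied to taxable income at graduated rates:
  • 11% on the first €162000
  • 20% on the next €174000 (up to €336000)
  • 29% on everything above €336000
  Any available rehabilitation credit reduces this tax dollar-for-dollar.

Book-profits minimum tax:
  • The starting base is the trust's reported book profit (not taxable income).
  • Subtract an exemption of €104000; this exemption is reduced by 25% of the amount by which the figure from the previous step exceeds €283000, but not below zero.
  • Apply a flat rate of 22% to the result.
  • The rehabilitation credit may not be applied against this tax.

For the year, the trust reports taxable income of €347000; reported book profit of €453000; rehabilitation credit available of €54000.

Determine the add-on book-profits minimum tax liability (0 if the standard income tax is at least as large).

€84320

Standard income tax:
  €162000 × 11% = €17820
  €174000 × 20% = €34800
  €11000 × 29% = €3190
  → €55810
  Less rehabilitation credit €54000 → €1810

Book-profits minimum tax:
  Base (reported book profit): €453000
  Exemption: €104000 − 25% × (€453000 − €283000) = €104000 − €42500 = €61500
  Base: €453000 − €61500 = €391500
  €391500 × 22% = €86130

Excess of book-profits minimum tax over standard income tax: €86130 − €1810 = €84320.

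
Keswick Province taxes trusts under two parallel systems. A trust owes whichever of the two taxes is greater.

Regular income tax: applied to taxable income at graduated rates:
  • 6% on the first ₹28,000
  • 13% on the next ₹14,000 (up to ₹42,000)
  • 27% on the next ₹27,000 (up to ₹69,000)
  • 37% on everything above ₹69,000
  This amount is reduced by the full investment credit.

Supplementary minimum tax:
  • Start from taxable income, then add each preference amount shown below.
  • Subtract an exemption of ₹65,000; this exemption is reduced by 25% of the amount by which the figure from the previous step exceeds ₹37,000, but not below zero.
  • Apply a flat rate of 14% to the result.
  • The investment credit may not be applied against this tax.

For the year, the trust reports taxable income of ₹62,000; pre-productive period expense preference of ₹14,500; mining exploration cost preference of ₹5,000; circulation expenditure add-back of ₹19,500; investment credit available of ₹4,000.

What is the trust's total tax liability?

Regular income tax:
  ₹28,000 × 6% = ₹1,680
  ₹14,000 × 13% = ₹1,820
  ₹20,000 × 27% = ₹5,400
  → ₹8,900
  Less investment credit ₹4,000 → ₹4,900

Supplementary minimum tax:
  Adjusted income: ₹62,000 + ₹14,500 + ₹5,000 + ₹19,500 = ₹101,000
  Exemption: ₹65,000 − 25% × (₹101,000 − ₹37,000) = ₹65,000 − ₹16,000 = ₹49,000
  Base: ₹101,000 − ₹49,000 = ₹52,000
  ₹52,000 × 14% = ₹7,280

₹7,280 > ₹4,900, so the supplementary minimum tax is the binding amount.

₹7,280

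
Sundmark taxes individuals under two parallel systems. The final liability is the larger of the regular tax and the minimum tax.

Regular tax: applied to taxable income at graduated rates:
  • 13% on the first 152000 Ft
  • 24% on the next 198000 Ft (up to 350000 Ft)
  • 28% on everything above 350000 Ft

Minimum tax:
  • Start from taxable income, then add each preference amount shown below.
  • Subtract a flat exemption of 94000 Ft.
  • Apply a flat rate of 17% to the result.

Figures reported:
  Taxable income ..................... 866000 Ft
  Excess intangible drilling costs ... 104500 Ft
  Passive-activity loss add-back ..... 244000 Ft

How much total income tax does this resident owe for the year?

211760 Ft

Regular tax:
  152000 Ft × 13% = 19760 Ft
  198000 Ft × 24% = 47520 Ft
  516000 Ft × 28% = 144480 Ft
  → 211760 Ft

Minimum tax:
  Adjusted income: 866000 Ft + 104500 Ft + 244000 Ft = 1214500 Ft
  Less exemption 94000 Ft → base 1120500 Ft
  1120500 Ft × 17% = 190485 Ft

211760 Ft > 190485 Ft, so the regular tax governs.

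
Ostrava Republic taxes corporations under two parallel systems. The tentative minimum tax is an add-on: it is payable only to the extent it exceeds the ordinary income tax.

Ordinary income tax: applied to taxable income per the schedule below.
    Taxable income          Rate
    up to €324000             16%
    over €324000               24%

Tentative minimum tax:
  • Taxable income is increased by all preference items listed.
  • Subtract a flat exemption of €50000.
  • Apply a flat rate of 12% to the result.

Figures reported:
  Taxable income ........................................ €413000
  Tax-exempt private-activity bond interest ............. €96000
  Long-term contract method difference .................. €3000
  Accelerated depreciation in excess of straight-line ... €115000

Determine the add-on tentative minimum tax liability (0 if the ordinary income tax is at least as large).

€0

Tentative minimum tax:
  Adjusted income: €413000 + €96000 + €3000 + €115000 = €627000
  Less exemption €50000 → base €577000
  €577000 × 12% = €69240

Ordinary income tax:
  €324000 × 16% = €51840
  €89000 × 24% = €21360
  → €73200

€69240 ≤ €73200, so no add-on is due.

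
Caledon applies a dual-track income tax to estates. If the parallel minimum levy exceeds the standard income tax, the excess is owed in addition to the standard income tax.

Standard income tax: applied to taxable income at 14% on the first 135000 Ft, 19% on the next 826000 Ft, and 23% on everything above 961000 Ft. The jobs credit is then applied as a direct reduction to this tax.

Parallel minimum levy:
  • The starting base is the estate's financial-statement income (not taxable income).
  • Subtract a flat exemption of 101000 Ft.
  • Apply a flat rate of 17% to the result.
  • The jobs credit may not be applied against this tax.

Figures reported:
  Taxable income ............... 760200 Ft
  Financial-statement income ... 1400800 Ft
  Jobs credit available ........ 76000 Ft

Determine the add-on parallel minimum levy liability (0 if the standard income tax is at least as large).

Parallel minimum levy:
  Base (financial-statement income): 1400800 Ft
  Less exemption 101000 Ft → base 1299800 Ft
  1299800 Ft × 17% = 220966 Ft

Standard income tax:
  135000 Ft × 14% = 18900 Ft
  625200 Ft × 19% = 118788 Ft
  → 137688 Ft
  Less jobs credit 76000 Ft → 61688 Ft

Excess of parallel minimum levy over standard income tax: 220966 Ft − 61688 Ft = 159278 Ft.

159278 Ft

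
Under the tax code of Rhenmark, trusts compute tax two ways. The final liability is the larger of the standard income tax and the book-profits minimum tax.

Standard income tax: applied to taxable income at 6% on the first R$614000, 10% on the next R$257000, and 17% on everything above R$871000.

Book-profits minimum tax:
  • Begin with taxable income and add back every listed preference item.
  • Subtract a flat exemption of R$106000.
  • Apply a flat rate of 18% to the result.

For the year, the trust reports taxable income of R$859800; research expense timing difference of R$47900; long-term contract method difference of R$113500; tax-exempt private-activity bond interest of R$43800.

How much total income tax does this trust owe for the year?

R$172620

Standard income tax:
  R$614000 × 6% = R$36840
  R$245800 × 10% = R$24580
  → R$61420

Book-profits minimum tax:
  Adjusted income: R$859800 + R$47900 + R$113500 + R$43800 = R$1065000
  Less exemption R$106000 → base R$959000
  R$959000 × 18% = R$172620

R$172620 > R$61420, so the book-profits minimum tax is the binding amount.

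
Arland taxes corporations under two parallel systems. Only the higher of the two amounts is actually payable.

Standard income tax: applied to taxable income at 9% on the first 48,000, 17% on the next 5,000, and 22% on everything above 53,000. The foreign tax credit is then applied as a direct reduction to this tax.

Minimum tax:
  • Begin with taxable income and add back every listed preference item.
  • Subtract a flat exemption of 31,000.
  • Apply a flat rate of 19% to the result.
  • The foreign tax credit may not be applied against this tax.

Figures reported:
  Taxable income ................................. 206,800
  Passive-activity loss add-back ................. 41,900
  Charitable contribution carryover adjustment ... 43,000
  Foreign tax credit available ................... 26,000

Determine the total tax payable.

49,533

Standard income tax:
  48,000 × 9% = 4,320
  5,000 × 17% = 850
  153,800 × 22% = 33,836
  → 39,006
  Less foreign tax credit 26,000 → 13,006

Minimum tax:
  Adjusted income: 206,800 + 41,900 + 43,000 = 291,700
  Less exemption 31,000 → base 260,700
  260,700 × 19% = 49,533

49,533 > 13,006, so the minimum tax is the binding amount.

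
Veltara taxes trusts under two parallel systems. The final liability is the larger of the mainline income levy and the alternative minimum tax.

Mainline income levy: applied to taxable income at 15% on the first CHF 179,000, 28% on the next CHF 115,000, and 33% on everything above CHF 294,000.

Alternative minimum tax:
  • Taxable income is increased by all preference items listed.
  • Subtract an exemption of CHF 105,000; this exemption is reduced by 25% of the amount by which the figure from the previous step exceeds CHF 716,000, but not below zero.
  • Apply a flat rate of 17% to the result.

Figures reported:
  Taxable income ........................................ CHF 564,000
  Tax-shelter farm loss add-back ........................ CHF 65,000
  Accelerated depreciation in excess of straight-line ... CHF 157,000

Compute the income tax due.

Alternative minimum tax:
  Adjusted income: CHF 564,000 + CHF 65,000 + CHF 157,000 = CHF 786,000
  Exemption: CHF 105,000 − 25% × (CHF 786,000 − CHF 716,000) = CHF 105,000 − CHF 17,500 = CHF 87,500
  Base: CHF 786,000 − CHF 87,500 = CHF 698,500
  CHF 698,500 × 17% = CHF 118,745

Mainline income levy:
  CHF 179,000 × 15% = CHF 26,850
  CHF 115,000 × 28% = CHF 32,200
  CHF 270,000 × 33% = CHF 89,100
  → CHF 148,150

CHF 148,150 > CHF 118,745, so the mainline income levy governs.

CHF 148,150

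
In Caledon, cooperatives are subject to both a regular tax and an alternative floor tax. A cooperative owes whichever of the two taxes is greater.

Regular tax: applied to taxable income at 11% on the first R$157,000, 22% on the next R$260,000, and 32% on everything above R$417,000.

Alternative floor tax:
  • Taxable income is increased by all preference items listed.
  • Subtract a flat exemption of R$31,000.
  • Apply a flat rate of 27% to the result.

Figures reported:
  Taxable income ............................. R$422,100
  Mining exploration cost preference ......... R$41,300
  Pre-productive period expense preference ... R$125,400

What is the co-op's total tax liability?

Regular tax:
  R$157,000 × 11% = R$17,270
  R$260,000 × 22% = R$57,200
  R$5,100 × 32% = R$1,632
  → R$76,102

Alternative floor tax:
  Adjusted income: R$422,100 + R$41,300 + R$125,400 = R$588,800
  Less exemption R$31,000 → base R$557,800
  R$557,800 × 27% = R$150,606

R$150,606 > R$76,102, so the alternative floor tax is the binding amount.

R$150,606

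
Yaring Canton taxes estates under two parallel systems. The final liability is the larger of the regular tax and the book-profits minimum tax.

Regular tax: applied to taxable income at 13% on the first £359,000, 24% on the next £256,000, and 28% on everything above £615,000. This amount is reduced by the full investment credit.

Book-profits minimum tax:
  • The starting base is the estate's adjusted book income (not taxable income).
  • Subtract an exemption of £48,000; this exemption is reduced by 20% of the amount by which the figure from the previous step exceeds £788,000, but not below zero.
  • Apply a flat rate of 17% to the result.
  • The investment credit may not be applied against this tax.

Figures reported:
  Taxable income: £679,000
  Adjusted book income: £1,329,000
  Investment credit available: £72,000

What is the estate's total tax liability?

£225,930

Regular tax:
  £359,000 × 13% = £46,670
  £256,000 × 24% = £61,440
  £64,000 × 28% = £17,920
  → £126,030
  Less investment credit £72,000 → £54,030

Book-profits minimum tax:
  Base (adjusted book income): £1,329,000
  Exemption: 20% × (£1,329,000 − £788,000) = £108,200 ≥ £48,000, so the exemption is fully phased out
  Base: £1,329,000 − £0 = £1,329,000
  £1,329,000 × 17% = £225,930

£225,930 > £54,030, so the book-profits minimum tax is the binding amount.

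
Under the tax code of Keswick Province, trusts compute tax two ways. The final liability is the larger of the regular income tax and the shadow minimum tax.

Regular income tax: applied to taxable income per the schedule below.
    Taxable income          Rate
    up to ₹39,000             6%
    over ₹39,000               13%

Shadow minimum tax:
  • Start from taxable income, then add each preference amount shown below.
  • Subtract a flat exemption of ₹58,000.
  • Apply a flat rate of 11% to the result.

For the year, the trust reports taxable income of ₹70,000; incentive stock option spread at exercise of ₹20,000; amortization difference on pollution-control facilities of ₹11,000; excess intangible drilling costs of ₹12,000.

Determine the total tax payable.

Shadow minimum tax:
  Adjusted income: ₹70,000 + ₹20,000 + ₹11,000 + ₹12,000 = ₹113,000
  Less exemption ₹58,000 → base ₹55,000
  ₹55,000 × 11% = ₹6,050

Regular income tax:
  ₹39,000 × 6% = ₹2,340
  ₹31,000 × 13% = ₹4,030
  → ₹6,370

₹6,370 > ₹6,050, so the regular income tax governs.

₹6,370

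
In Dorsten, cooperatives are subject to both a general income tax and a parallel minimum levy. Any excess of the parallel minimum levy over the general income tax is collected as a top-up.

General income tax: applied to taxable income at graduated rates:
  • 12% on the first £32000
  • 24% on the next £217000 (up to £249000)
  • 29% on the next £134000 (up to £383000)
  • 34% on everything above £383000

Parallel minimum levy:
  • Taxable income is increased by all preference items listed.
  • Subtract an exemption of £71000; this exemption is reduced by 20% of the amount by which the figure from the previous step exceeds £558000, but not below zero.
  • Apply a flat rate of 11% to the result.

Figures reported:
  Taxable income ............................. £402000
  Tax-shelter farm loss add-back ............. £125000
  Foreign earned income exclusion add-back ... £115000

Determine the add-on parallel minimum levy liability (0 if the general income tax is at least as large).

£0

Parallel minimum levy:
  Adjusted income: £402000 + £125000 + £115000 = £642000
  Exemption: £71000 − 20% × (£642000 − £558000) = £71000 − £16800 = £54200
  Base: £642000 − £54200 = £587800
  £587800 × 11% = £64658

General income tax:
  £32000 × 12% = £3840
  £217000 × 24% = £52080
  £134000 × 29% = £38860
  £19000 × 34% = £6460
  → £101240

£64658 ≤ £101240, so no add-on is due.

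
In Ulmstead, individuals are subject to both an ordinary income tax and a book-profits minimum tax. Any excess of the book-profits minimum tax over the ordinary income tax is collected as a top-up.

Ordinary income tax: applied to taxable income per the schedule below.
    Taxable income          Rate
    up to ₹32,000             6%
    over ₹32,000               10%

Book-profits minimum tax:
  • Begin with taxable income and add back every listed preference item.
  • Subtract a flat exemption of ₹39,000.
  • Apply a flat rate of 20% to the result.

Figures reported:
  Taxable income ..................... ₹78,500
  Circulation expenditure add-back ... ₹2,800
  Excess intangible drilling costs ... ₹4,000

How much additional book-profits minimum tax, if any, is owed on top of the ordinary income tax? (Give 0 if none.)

₹2,690

Ordinary income tax:
  ₹32,000 × 6% = ₹1,920
  ₹46,500 × 10% = ₹4,650
  → ₹6,570

Book-profits minimum tax:
  Adjusted income: ₹78,500 + ₹2,800 + ₹4,000 = ₹85,300
  Less exemption ₹39,000 → base ₹46,300
  ₹46,300 × 20% = ₹9,260

Excess of book-profits minimum tax over ordinary income tax: ₹9,260 − ₹6,570 = ₹2,690.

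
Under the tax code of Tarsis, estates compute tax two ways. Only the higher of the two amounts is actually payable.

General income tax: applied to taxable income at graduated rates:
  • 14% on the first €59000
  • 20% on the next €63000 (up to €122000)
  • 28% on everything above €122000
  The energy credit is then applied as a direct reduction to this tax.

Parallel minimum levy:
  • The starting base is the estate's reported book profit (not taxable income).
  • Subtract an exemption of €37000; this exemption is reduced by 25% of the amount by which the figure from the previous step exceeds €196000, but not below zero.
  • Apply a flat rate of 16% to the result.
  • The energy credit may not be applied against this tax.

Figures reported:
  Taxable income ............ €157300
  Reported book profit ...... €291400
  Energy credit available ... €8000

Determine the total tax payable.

€44520

General income tax:
  €59000 × 14% = €8260
  €63000 × 20% = €12600
  €35300 × 28% = €9884
  → €30744
  Less energy credit €8000 → €22744

Parallel minimum levy:
  Base (reported book profit): €291400
  Exemption: €37000 − 25% × (€291400 − €196000) = €37000 − €23850 = €13150
  Base: €291400 − €13150 = €278250
  €278250 × 16% = €44520

€44520 > €22744, so the parallel minimum levy is the binding amount.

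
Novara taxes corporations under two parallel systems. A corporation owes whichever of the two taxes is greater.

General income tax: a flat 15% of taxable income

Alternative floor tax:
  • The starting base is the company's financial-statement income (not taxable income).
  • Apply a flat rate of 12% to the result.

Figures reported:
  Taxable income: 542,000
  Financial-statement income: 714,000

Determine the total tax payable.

85,680

General income tax:
  542,000 × 15% = 81,300

Alternative floor tax:
  Base (financial-statement income): 714,000
  714,000 × 12% = 85,680

85,680 > 81,300, so the alternative floor tax is the binding amount.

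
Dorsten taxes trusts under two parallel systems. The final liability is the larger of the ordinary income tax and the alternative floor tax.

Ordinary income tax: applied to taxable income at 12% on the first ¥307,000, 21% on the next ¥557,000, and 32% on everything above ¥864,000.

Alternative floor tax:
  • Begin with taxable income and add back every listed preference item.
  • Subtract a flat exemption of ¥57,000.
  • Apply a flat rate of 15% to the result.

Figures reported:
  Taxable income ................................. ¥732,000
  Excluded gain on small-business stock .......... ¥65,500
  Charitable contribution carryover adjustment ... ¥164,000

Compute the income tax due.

¥135,675

Ordinary income tax:
  ¥307,000 × 12% = ¥36,840
  ¥425,000 × 21% = ¥89,250
  → ¥126,090

Alternative floor tax:
  Adjusted income: ¥732,000 + ¥65,500 + ¥164,000 = ¥961,500
  Less exemption ¥57,000 → base ¥904,500
  ¥904,500 × 15% = ¥135,675

¥135,675 > ¥126,090, so the alternative floor tax is the binding amount.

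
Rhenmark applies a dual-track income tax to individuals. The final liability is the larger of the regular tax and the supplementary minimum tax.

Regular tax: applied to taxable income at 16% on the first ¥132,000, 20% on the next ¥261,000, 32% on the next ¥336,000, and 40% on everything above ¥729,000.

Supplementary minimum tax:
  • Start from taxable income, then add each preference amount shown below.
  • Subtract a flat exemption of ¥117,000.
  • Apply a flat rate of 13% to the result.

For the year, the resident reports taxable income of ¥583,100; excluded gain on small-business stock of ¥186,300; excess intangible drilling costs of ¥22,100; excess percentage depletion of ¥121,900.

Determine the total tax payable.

¥134,152

Regular tax:
  ¥132,000 × 16% = ¥21,120
  ¥261,000 × 20% = ¥52,200
  ¥190,100 × 32% = ¥60,832
  → ¥134,152

Supplementary minimum tax:
  Adjusted income: ¥583,100 + ¥186,300 + ¥22,100 + ¥121,900 = ¥913,400
  Less exemption ¥117,000 → base ¥796,400
  ¥796,400 × 13% = ¥103,532

¥134,152 > ¥103,532, so the regular tax governs.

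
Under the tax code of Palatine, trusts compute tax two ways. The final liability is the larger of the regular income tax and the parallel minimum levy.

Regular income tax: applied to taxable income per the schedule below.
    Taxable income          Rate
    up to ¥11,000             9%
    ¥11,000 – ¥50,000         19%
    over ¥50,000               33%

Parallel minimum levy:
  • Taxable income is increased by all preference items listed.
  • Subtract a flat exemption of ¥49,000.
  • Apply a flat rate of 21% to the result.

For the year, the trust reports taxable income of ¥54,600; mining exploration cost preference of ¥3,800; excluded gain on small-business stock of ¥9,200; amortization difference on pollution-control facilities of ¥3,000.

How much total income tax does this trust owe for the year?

¥9,918

Parallel minimum levy:
  Adjusted income: ¥54,600 + ¥3,800 + ¥9,200 + ¥3,000 = ¥70,600
  Less exemption ¥49,000 → base ¥21,600
  ¥21,600 × 21% = ¥4,536

Regular income tax:
  ¥11,000 × 9% = ¥990
  ¥39,000 × 19% = ¥7,410
  ¥4,600 × 33% = ¥1,518
  → ¥9,918

¥9,918 > ¥4,536, so the regular income tax governs.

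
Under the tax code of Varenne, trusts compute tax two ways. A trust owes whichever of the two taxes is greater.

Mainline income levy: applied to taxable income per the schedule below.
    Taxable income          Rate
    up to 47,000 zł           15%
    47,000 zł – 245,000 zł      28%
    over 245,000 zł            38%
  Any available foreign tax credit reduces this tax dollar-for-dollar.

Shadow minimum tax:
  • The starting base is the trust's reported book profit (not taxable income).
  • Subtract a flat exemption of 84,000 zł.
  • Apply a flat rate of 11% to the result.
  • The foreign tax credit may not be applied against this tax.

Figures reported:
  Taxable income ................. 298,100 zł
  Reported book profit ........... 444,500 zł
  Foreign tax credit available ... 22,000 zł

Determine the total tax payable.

Mainline income levy:
  47,000 zł × 15% = 7,050 zł
  198,000 zł × 28% = 55,440 zł
  53,100 zł × 38% = 20,178 zł
  → 82,668 zł
  Less foreign tax credit 22,000 zł → 60,668 zł

Shadow minimum tax:
  Base (reported book profit): 444,500 zł
  Less exemption 84,000 zł → base 360,500 zł
  360,500 zł × 11% = 39,655 zł

60,668 zł > 39,655 zł, so the mainline income levy governs.

60,668 zł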